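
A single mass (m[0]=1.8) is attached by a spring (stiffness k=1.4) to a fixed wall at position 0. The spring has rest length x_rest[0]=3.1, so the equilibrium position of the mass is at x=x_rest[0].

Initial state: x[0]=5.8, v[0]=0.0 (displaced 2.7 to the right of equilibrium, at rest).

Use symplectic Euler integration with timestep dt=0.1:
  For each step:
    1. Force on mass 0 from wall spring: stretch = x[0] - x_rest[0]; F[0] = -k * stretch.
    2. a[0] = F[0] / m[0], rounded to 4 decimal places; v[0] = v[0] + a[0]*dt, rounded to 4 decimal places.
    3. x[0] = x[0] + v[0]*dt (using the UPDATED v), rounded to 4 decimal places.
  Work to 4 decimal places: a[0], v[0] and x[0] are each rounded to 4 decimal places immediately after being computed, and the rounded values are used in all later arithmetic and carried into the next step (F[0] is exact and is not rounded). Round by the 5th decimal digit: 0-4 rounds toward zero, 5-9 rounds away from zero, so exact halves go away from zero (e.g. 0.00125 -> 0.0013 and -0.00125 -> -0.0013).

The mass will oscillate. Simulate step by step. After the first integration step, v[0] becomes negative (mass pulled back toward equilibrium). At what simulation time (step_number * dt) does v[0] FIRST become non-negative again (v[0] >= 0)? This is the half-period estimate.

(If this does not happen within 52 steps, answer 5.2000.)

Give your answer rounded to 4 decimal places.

Step 0: x=[5.8000] v=[0.0000]
Step 1: x=[5.7790] v=[-0.2100]
Step 2: x=[5.7372] v=[-0.4184]
Step 3: x=[5.6749] v=[-0.6235]
Step 4: x=[5.5925] v=[-0.8238]
Step 5: x=[5.4907] v=[-1.0177]
Step 6: x=[5.3703] v=[-1.2036]
Step 7: x=[5.2323] v=[-1.3802]
Step 8: x=[5.0777] v=[-1.5461]
Step 9: x=[4.9077] v=[-1.6999]
Step 10: x=[4.7237] v=[-1.8405]
Step 11: x=[4.5270] v=[-1.9668]
Step 12: x=[4.3192] v=[-2.0778]
Step 13: x=[4.1019] v=[-2.1726]
Step 14: x=[3.8769] v=[-2.2505]
Step 15: x=[3.6458] v=[-2.3109]
Step 16: x=[3.4105] v=[-2.3534]
Step 17: x=[3.1727] v=[-2.3776]
Step 18: x=[2.9344] v=[-2.3833]
Step 19: x=[2.6974] v=[-2.3704]
Step 20: x=[2.4635] v=[-2.3391]
Step 21: x=[2.2345] v=[-2.2896]
Step 22: x=[2.0123] v=[-2.2223]
Step 23: x=[1.7985] v=[-2.1377]
Step 24: x=[1.5949] v=[-2.0365]
Step 25: x=[1.4030] v=[-1.9194]
Step 26: x=[1.2243] v=[-1.7874]
Step 27: x=[1.0602] v=[-1.6415]
Step 28: x=[0.9119] v=[-1.4829]
Step 29: x=[0.7806] v=[-1.3127]
Step 30: x=[0.6674] v=[-1.1323]
Step 31: x=[0.5731] v=[-0.9431]
Step 32: x=[0.4984] v=[-0.7466]
Step 33: x=[0.4440] v=[-0.5443]
Step 34: x=[0.4102] v=[-0.3377]
Step 35: x=[0.3974] v=[-0.1285]
Step 36: x=[0.4056] v=[0.0817]
First v>=0 after going negative at step 36, time=3.6000

Answer: 3.6000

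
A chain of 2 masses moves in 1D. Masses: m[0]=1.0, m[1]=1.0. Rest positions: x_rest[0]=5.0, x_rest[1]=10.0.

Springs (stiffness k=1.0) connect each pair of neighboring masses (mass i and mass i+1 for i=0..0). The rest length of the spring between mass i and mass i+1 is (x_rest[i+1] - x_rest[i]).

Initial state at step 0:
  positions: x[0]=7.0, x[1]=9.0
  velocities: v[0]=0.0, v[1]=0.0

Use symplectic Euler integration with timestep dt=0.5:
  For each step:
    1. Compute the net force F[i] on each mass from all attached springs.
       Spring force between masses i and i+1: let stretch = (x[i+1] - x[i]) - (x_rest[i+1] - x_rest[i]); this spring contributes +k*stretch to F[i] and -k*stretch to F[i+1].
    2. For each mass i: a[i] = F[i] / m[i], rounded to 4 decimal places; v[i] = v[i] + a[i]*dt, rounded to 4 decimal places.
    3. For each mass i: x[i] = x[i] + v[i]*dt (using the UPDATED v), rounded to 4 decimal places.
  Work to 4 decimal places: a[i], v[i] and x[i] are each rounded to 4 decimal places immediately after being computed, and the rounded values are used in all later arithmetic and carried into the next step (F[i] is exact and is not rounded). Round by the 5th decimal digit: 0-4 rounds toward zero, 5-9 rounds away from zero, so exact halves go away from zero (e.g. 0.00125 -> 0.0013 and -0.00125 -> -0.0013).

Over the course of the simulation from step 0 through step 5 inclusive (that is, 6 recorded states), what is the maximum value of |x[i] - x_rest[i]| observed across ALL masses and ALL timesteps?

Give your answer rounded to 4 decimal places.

Answer: 2.0938

Derivation:
Step 0: x=[7.0000 9.0000] v=[0.0000 0.0000]
Step 1: x=[6.2500 9.7500] v=[-1.5000 1.5000]
Step 2: x=[5.1250 10.8750] v=[-2.2500 2.2500]
Step 3: x=[4.1875 11.8125] v=[-1.8750 1.8750]
Step 4: x=[3.9063 12.0938] v=[-0.5625 0.5625]
Step 5: x=[4.4220 11.5782] v=[1.0313 -1.0313]
Max displacement = 2.0938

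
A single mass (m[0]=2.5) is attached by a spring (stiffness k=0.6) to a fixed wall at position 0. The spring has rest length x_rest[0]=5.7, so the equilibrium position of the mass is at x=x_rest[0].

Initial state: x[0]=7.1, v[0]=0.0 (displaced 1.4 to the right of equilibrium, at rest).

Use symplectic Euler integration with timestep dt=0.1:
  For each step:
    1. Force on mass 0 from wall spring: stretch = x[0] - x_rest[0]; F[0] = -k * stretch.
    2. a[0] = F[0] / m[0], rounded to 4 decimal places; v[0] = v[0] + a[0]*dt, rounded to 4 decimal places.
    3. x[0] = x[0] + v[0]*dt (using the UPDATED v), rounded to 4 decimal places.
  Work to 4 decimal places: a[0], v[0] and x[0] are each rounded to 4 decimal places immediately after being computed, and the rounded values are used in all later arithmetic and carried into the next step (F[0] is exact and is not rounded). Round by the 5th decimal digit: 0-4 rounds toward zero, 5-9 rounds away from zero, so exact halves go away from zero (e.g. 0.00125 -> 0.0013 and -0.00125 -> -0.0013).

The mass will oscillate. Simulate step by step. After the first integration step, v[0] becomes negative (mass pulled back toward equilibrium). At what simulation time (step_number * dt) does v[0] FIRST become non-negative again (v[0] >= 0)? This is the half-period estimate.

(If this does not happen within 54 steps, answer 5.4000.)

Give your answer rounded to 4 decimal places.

Step 0: x=[7.1000] v=[0.0000]
Step 1: x=[7.0966] v=[-0.0336]
Step 2: x=[7.0899] v=[-0.0671]
Step 3: x=[7.0799] v=[-0.1005]
Step 4: x=[7.0665] v=[-0.1336]
Step 5: x=[7.0499] v=[-0.1664]
Step 6: x=[7.0300] v=[-0.1988]
Step 7: x=[7.0069] v=[-0.2307]
Step 8: x=[6.9807] v=[-0.2621]
Step 9: x=[6.9514] v=[-0.2928]
Step 10: x=[6.9191] v=[-0.3228]
Step 11: x=[6.8839] v=[-0.3521]
Step 12: x=[6.8459] v=[-0.3805]
Step 13: x=[6.8051] v=[-0.4080]
Step 14: x=[6.7617] v=[-0.4345]
Step 15: x=[6.7157] v=[-0.4600]
Step 16: x=[6.6673] v=[-0.4844]
Step 17: x=[6.6165] v=[-0.5076]
Step 18: x=[6.5635] v=[-0.5296]
Step 19: x=[6.5085] v=[-0.5503]
Step 20: x=[6.4515] v=[-0.5697]
Step 21: x=[6.3927] v=[-0.5877]
Step 22: x=[6.3323] v=[-0.6043]
Step 23: x=[6.2704] v=[-0.6195]
Step 24: x=[6.2071] v=[-0.6332]
Step 25: x=[6.1426] v=[-0.6454]
Step 26: x=[6.0770] v=[-0.6560]
Step 27: x=[6.0105] v=[-0.6651]
Step 28: x=[5.9432] v=[-0.6726]
Step 29: x=[5.8754] v=[-0.6784]
Step 30: x=[5.8071] v=[-0.6826]
Step 31: x=[5.7386] v=[-0.6852]
Step 32: x=[5.6700] v=[-0.6861]
Step 33: x=[5.6015] v=[-0.6854]
Step 34: x=[5.5332] v=[-0.6830]
Step 35: x=[5.4653] v=[-0.6790]
Step 36: x=[5.3980] v=[-0.6734]
Step 37: x=[5.3314] v=[-0.6662]
Step 38: x=[5.2657] v=[-0.6574]
Step 39: x=[5.2010] v=[-0.6470]
Step 40: x=[5.1375] v=[-0.6350]
Step 41: x=[5.0754] v=[-0.6215]
Step 42: x=[5.0148] v=[-0.6065]
Step 43: x=[4.9558] v=[-0.5901]
Step 44: x=[4.8986] v=[-0.5722]
Step 45: x=[4.8433] v=[-0.5530]
Step 46: x=[4.7901] v=[-0.5324]
Step 47: x=[4.7390] v=[-0.5106]
Step 48: x=[4.6903] v=[-0.4875]
Step 49: x=[4.6440] v=[-0.4633]
Step 50: x=[4.6002] v=[-0.4380]
Step 51: x=[4.5590] v=[-0.4116]
Step 52: x=[4.5206] v=[-0.3842]
Step 53: x=[4.4850] v=[-0.3559]
Step 54: x=[4.4523] v=[-0.3267]
v[0] did not become non-negative within 54 steps; using fallback time=5.4000

Answer: 5.4000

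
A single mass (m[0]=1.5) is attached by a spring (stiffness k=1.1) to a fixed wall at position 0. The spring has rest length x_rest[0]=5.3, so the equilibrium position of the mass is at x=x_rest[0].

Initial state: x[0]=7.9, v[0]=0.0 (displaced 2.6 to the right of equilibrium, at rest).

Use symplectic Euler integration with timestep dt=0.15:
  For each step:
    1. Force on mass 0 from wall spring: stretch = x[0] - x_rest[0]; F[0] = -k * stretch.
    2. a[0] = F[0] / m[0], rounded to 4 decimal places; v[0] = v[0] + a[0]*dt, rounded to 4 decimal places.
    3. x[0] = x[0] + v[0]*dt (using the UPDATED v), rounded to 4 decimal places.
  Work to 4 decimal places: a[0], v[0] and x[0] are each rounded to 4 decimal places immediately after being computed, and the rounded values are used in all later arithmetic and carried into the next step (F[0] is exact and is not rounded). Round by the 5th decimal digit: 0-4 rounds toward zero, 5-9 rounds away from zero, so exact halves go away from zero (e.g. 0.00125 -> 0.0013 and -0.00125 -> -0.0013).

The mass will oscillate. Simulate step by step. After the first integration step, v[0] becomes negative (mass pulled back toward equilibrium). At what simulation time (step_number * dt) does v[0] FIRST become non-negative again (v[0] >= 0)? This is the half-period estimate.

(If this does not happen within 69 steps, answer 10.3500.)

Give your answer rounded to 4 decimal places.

Step 0: x=[7.9000] v=[0.0000]
Step 1: x=[7.8571] v=[-0.2860]
Step 2: x=[7.7720] v=[-0.5673]
Step 3: x=[7.6461] v=[-0.8392]
Step 4: x=[7.4815] v=[-1.0973]
Step 5: x=[7.2809] v=[-1.3373]
Step 6: x=[7.0476] v=[-1.5552]
Step 7: x=[6.7855] v=[-1.7474]
Step 8: x=[6.4989] v=[-1.9108]
Step 9: x=[6.1925] v=[-2.0427]
Step 10: x=[5.8714] v=[-2.1409]
Step 11: x=[5.5408] v=[-2.2038]
Step 12: x=[5.2063] v=[-2.2303]
Step 13: x=[4.8733] v=[-2.2200]
Step 14: x=[4.5473] v=[-2.1731]
Step 15: x=[4.2338] v=[-2.0903]
Step 16: x=[3.9379] v=[-1.9730]
Step 17: x=[3.6644] v=[-1.8232]
Step 18: x=[3.4179] v=[-1.6433]
Step 19: x=[3.2025] v=[-1.4363]
Step 20: x=[3.0217] v=[-1.2056]
Step 21: x=[2.8785] v=[-0.9550]
Step 22: x=[2.7752] v=[-0.6886]
Step 23: x=[2.7136] v=[-0.4109]
Step 24: x=[2.6946] v=[-0.1264]
Step 25: x=[2.7186] v=[0.1602]
First v>=0 after going negative at step 25, time=3.7500

Answer: 3.7500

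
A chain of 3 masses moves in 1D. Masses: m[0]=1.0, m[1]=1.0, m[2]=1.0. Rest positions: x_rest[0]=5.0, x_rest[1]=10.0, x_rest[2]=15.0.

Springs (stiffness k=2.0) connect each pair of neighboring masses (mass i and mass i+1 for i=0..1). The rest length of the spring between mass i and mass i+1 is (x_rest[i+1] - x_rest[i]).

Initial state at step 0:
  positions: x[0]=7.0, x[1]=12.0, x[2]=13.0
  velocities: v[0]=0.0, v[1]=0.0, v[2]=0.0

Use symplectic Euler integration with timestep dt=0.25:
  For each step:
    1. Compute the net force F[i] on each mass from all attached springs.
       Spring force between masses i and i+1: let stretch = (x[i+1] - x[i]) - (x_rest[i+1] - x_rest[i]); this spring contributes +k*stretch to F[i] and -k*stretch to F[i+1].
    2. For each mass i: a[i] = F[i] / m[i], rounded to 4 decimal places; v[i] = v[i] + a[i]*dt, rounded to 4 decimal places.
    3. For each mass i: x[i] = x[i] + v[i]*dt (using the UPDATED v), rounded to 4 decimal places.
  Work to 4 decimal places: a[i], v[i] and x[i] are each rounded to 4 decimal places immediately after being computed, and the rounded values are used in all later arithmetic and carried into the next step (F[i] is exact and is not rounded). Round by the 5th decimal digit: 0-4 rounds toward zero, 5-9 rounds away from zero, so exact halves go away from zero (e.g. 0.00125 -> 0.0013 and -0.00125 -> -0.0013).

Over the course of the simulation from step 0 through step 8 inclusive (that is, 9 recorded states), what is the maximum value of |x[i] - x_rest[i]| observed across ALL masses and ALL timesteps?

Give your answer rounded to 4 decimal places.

Answer: 2.5042

Derivation:
Step 0: x=[7.0000 12.0000 13.0000] v=[0.0000 0.0000 0.0000]
Step 1: x=[7.0000 11.5000 13.5000] v=[0.0000 -2.0000 2.0000]
Step 2: x=[6.9375 10.6875 14.3750] v=[-0.2500 -3.2500 3.5000]
Step 3: x=[6.7188 9.8672 15.4141] v=[-0.8750 -3.2813 4.1563]
Step 4: x=[6.2686 9.3467 16.3848] v=[-1.8008 -2.0821 3.8829]
Step 5: x=[5.5782 9.3212 17.1008] v=[-2.7618 -0.1021 2.8639]
Step 6: x=[4.7306 9.8003 17.4693] v=[-3.3903 1.9162 1.4741]
Step 7: x=[3.8917 10.6043 17.5042] v=[-3.3555 3.2159 0.1396]
Step 8: x=[3.2669 11.4317 17.3016] v=[-2.4992 3.3096 -0.8104]
Max displacement = 2.5042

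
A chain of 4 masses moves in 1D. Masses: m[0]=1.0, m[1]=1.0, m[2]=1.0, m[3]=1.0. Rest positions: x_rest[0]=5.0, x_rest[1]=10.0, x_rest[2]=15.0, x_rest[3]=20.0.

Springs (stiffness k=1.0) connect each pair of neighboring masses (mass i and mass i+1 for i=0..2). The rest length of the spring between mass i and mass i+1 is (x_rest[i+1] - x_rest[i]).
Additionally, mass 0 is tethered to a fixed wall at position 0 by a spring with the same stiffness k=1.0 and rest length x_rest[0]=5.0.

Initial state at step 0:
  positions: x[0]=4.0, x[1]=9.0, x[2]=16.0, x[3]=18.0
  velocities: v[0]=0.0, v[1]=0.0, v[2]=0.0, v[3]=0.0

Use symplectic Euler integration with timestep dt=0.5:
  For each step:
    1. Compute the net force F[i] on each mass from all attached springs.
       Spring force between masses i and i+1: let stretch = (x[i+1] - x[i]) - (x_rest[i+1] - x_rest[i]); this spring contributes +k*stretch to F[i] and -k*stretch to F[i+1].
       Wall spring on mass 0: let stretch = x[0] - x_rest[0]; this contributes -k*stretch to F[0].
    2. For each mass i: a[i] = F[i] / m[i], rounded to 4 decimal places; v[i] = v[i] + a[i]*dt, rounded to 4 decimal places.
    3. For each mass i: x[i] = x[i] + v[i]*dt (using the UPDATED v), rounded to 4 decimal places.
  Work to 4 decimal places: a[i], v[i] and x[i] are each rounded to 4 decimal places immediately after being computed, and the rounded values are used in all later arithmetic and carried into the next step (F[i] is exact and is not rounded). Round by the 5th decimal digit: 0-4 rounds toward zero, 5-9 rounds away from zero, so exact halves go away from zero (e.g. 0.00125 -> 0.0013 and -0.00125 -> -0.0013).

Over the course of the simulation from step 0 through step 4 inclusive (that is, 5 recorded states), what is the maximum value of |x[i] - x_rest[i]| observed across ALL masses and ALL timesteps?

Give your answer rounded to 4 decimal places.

Step 0: x=[4.0000 9.0000 16.0000 18.0000] v=[0.0000 0.0000 0.0000 0.0000]
Step 1: x=[4.2500 9.5000 14.7500 18.7500] v=[0.5000 1.0000 -2.5000 1.5000]
Step 2: x=[4.7500 10.0000 13.1875 19.7500] v=[1.0000 1.0000 -3.1250 2.0000]
Step 3: x=[5.3750 9.9844 12.4688 20.3594] v=[1.2500 -0.0313 -1.4375 1.2188]
Step 4: x=[5.8086 9.4375 13.1016 20.2462] v=[0.8672 -1.0938 1.2656 -0.2265]
Max displacement = 2.5312

Answer: 2.5312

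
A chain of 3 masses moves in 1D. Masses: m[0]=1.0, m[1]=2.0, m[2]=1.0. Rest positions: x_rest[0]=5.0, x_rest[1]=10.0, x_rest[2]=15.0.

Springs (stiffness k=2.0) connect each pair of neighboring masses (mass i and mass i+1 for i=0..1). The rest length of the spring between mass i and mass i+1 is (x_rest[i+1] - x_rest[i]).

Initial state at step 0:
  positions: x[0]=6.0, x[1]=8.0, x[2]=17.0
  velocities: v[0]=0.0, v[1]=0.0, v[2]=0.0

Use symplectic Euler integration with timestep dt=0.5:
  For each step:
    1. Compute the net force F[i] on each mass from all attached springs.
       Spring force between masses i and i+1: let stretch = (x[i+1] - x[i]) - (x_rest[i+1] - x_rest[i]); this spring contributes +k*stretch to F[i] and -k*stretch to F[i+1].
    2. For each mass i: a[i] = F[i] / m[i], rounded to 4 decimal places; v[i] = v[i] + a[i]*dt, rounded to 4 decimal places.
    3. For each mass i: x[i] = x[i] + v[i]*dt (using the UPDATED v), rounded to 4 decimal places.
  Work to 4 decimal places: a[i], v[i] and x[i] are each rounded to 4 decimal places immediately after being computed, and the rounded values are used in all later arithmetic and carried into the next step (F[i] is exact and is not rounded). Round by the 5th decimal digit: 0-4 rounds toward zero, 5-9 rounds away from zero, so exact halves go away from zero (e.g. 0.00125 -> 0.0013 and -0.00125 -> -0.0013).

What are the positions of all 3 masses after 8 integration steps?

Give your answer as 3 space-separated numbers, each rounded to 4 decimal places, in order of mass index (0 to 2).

Answer: 2.4708 11.5001 13.5294

Derivation:
Step 0: x=[6.0000 8.0000 17.0000] v=[0.0000 0.0000 0.0000]
Step 1: x=[4.5000 9.7500 15.0000] v=[-3.0000 3.5000 -4.0000]
Step 2: x=[3.1250 11.5000 12.8750] v=[-2.7500 3.5000 -4.2500]
Step 3: x=[3.4375 11.5000 12.5625] v=[0.6250 0.0000 -0.6250]
Step 4: x=[5.2813 9.7500 14.2188] v=[3.6875 -3.5000 3.3125]
Step 5: x=[6.8594 8.0000 16.1407] v=[3.1562 -3.5000 3.8437]
Step 6: x=[6.5078 8.0001 16.4922] v=[-0.7032 0.0001 0.7030]
Step 7: x=[4.4024 9.7501 15.0977] v=[-4.2109 3.5000 -2.7891]
Step 8: x=[2.4708 11.5001 13.5294] v=[-3.8632 3.5000 -3.1367]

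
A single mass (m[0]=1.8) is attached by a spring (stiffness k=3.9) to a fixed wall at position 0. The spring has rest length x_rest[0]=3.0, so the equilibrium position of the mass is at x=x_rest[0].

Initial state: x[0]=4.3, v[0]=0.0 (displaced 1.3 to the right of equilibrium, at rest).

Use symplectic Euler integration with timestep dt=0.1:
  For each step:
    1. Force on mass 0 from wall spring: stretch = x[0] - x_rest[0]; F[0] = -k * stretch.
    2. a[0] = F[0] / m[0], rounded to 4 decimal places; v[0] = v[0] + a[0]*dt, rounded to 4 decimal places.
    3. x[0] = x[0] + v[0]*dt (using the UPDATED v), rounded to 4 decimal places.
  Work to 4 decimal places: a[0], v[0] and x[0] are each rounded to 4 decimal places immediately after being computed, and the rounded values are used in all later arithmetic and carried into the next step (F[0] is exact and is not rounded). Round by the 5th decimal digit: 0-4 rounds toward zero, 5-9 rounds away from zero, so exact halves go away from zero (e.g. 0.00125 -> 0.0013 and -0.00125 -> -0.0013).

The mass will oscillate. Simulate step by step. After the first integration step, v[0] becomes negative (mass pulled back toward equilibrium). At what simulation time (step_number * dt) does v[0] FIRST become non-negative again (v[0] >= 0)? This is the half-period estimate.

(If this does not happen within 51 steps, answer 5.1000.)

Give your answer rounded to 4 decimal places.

Answer: 2.2000

Derivation:
Step 0: x=[4.3000] v=[0.0000]
Step 1: x=[4.2718] v=[-0.2817]
Step 2: x=[4.2161] v=[-0.5573]
Step 3: x=[4.1340] v=[-0.8208]
Step 4: x=[4.0274] v=[-1.0665]
Step 5: x=[3.8985] v=[-1.2891]
Step 6: x=[3.7501] v=[-1.4838]
Step 7: x=[3.5855] v=[-1.6463]
Step 8: x=[3.4082] v=[-1.7732]
Step 9: x=[3.2220] v=[-1.8616]
Step 10: x=[3.0310] v=[-1.9097]
Step 11: x=[2.8394] v=[-1.9164]
Step 12: x=[2.6512] v=[-1.8816]
Step 13: x=[2.4706] v=[-1.8060]
Step 14: x=[2.3015] v=[-1.6913]
Step 15: x=[2.1475] v=[-1.5400]
Step 16: x=[2.0120] v=[-1.3553]
Step 17: x=[1.8979] v=[-1.1412]
Step 18: x=[1.8077] v=[-0.9024]
Step 19: x=[1.7433] v=[-0.6441]
Step 20: x=[1.7061] v=[-0.3718]
Step 21: x=[1.6970] v=[-0.0915]
Step 22: x=[1.7161] v=[0.1908]
First v>=0 after going negative at step 22, time=2.2000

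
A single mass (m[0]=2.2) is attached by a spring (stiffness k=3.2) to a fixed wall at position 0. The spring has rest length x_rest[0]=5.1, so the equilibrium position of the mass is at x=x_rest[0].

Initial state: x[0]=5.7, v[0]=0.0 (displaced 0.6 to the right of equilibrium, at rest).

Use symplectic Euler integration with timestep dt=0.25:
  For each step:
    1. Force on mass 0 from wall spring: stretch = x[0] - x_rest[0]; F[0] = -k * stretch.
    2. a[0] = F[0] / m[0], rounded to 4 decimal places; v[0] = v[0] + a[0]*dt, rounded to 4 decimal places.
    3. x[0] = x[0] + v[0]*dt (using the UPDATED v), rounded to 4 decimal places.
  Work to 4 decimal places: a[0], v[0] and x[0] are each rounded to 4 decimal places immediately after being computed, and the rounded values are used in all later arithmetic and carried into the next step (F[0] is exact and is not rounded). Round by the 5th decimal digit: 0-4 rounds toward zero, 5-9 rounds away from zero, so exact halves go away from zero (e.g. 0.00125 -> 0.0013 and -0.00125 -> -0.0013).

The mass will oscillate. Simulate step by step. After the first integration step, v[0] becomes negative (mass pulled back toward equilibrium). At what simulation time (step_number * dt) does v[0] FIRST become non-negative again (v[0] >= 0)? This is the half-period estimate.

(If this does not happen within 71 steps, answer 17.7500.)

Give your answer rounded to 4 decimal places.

Step 0: x=[5.7000] v=[0.0000]
Step 1: x=[5.6455] v=[-0.2182]
Step 2: x=[5.5414] v=[-0.4166]
Step 3: x=[5.3971] v=[-0.5771]
Step 4: x=[5.2258] v=[-0.6851]
Step 5: x=[5.0431] v=[-0.7309]
Step 6: x=[4.8656] v=[-0.7102]
Step 7: x=[4.7094] v=[-0.6250]
Step 8: x=[4.5887] v=[-0.4830]
Step 9: x=[4.5144] v=[-0.2971]
Step 10: x=[4.4934] v=[-0.0842]
Step 11: x=[4.5275] v=[0.1364]
First v>=0 after going negative at step 11, time=2.7500

Answer: 2.7500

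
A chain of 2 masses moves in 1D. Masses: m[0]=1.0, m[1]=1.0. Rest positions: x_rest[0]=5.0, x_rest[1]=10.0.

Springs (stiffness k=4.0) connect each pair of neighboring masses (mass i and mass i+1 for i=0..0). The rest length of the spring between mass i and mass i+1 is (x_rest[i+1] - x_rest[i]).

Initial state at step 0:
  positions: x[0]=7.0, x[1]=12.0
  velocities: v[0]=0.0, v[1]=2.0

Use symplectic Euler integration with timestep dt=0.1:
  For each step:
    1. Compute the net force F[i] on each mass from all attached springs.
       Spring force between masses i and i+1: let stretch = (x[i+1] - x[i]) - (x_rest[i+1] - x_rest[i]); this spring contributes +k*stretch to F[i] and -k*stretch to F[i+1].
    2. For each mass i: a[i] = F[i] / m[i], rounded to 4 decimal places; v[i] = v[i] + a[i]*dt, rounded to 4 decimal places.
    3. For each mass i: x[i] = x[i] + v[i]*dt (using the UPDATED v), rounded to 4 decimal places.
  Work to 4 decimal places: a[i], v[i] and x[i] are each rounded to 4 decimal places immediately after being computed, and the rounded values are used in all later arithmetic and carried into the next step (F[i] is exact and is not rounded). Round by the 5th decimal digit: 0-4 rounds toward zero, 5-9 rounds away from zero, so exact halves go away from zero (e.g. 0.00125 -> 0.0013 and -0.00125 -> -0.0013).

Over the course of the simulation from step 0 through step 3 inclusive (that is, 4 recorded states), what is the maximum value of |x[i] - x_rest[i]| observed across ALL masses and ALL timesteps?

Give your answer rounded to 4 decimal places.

Step 0: x=[7.0000 12.0000] v=[0.0000 2.0000]
Step 1: x=[7.0000 12.2000] v=[0.0000 2.0000]
Step 2: x=[7.0080 12.3920] v=[0.0800 1.9200]
Step 3: x=[7.0314 12.5686] v=[0.2336 1.7664]
Max displacement = 2.5686

Answer: 2.5686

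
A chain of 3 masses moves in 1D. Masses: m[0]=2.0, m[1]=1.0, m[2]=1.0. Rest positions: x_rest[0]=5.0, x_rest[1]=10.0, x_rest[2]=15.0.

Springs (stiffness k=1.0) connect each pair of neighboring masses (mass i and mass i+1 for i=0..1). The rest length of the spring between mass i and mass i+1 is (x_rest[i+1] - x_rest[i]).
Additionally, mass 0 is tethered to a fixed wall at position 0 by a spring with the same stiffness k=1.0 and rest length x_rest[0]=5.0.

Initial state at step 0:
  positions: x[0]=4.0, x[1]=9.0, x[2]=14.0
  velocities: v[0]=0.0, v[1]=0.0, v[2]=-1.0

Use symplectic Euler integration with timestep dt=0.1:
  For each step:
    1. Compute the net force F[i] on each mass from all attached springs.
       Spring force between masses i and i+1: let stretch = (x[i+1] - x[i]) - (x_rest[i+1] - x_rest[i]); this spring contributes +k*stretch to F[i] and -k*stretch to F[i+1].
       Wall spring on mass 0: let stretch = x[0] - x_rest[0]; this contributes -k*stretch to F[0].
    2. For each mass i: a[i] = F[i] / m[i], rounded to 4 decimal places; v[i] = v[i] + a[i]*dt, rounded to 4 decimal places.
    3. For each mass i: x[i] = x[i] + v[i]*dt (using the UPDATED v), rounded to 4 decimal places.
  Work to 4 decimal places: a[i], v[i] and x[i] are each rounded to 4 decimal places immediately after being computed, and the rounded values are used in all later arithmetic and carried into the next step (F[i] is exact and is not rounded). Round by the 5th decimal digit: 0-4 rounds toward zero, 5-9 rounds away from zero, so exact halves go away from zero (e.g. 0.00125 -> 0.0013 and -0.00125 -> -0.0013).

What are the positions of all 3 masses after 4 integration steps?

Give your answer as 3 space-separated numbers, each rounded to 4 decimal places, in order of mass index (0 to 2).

Step 0: x=[4.0000 9.0000 14.0000] v=[0.0000 0.0000 -1.0000]
Step 1: x=[4.0050 9.0000 13.9000] v=[0.0500 0.0000 -1.0000]
Step 2: x=[4.0150 8.9991 13.8010] v=[0.0995 -0.0095 -0.9900]
Step 3: x=[4.0298 8.9963 13.7040] v=[0.1480 -0.0277 -0.9702]
Step 4: x=[4.0493 8.9909 13.6099] v=[0.1948 -0.0536 -0.9410]

Answer: 4.0493 8.9909 13.6099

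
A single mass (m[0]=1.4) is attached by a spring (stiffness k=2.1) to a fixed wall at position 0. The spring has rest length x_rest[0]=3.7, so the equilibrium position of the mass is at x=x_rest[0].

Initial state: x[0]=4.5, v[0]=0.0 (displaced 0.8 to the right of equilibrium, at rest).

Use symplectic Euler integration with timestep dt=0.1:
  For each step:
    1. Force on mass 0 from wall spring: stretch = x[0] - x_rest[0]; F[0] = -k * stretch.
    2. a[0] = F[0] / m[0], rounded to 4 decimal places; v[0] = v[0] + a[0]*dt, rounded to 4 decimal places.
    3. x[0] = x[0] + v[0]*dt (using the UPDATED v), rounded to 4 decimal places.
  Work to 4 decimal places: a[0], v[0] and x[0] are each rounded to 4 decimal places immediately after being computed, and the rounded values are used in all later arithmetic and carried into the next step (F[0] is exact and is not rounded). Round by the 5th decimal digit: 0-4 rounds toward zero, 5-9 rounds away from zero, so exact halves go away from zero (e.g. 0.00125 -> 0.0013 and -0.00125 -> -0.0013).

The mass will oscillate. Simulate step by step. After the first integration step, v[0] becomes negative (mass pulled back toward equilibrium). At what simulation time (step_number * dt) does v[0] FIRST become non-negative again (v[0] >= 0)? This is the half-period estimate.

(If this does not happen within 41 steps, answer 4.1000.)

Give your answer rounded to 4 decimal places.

Answer: 2.6000

Derivation:
Step 0: x=[4.5000] v=[0.0000]
Step 1: x=[4.4880] v=[-0.1200]
Step 2: x=[4.4642] v=[-0.2382]
Step 3: x=[4.4289] v=[-0.3528]
Step 4: x=[4.3827] v=[-0.4621]
Step 5: x=[4.3263] v=[-0.5645]
Step 6: x=[4.2605] v=[-0.6585]
Step 7: x=[4.1862] v=[-0.7426]
Step 8: x=[4.1047] v=[-0.8155]
Step 9: x=[4.0171] v=[-0.8762]
Step 10: x=[3.9247] v=[-0.9238]
Step 11: x=[3.8290] v=[-0.9575]
Step 12: x=[3.7313] v=[-0.9769]
Step 13: x=[3.6331] v=[-0.9816]
Step 14: x=[3.5359] v=[-0.9716]
Step 15: x=[3.4412] v=[-0.9470]
Step 16: x=[3.3504] v=[-0.9082]
Step 17: x=[3.2648] v=[-0.8558]
Step 18: x=[3.1858] v=[-0.7905]
Step 19: x=[3.1145] v=[-0.7134]
Step 20: x=[3.0519] v=[-0.6256]
Step 21: x=[2.9991] v=[-0.5284]
Step 22: x=[2.9568] v=[-0.4233]
Step 23: x=[2.9256] v=[-0.3118]
Step 24: x=[2.9060] v=[-0.1956]
Step 25: x=[2.8984] v=[-0.0765]
Step 26: x=[2.9028] v=[0.0437]
First v>=0 after going negative at step 26, time=2.6000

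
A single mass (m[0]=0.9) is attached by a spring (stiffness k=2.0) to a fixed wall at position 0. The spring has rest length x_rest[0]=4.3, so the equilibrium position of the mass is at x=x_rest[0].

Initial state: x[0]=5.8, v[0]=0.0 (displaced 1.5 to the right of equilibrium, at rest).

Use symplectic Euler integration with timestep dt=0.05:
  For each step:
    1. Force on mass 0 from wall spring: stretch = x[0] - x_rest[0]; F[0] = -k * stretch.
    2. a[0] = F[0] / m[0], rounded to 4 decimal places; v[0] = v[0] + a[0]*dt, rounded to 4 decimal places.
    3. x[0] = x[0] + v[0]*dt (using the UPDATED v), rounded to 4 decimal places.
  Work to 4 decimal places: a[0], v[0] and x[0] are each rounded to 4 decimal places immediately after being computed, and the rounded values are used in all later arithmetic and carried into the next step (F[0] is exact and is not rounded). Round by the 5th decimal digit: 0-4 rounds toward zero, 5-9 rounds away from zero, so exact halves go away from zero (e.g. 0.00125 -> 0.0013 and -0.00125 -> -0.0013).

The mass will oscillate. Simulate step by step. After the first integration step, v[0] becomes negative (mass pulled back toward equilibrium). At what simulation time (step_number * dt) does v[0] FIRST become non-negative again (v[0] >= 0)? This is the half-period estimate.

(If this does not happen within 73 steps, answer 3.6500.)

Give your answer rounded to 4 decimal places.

Answer: 2.1500

Derivation:
Step 0: x=[5.8000] v=[0.0000]
Step 1: x=[5.7917] v=[-0.1667]
Step 2: x=[5.7751] v=[-0.3324]
Step 3: x=[5.7503] v=[-0.4963]
Step 4: x=[5.7174] v=[-0.6574]
Step 5: x=[5.6767] v=[-0.8149]
Step 6: x=[5.6283] v=[-0.9679]
Step 7: x=[5.5725] v=[-1.1155]
Step 8: x=[5.5097] v=[-1.2569]
Step 9: x=[5.4401] v=[-1.3913]
Step 10: x=[5.3642] v=[-1.5180]
Step 11: x=[5.2824] v=[-1.6362]
Step 12: x=[5.1951] v=[-1.7454]
Step 13: x=[5.1029] v=[-1.8449]
Step 14: x=[5.0062] v=[-1.9341]
Step 15: x=[4.9056] v=[-2.0126]
Step 16: x=[4.8016] v=[-2.0799]
Step 17: x=[4.6948] v=[-2.1356]
Step 18: x=[4.5858] v=[-2.1795]
Step 19: x=[4.4752] v=[-2.2113]
Step 20: x=[4.3637] v=[-2.2308]
Step 21: x=[4.2518] v=[-2.2379]
Step 22: x=[4.1402] v=[-2.2325]
Step 23: x=[4.0295] v=[-2.2147]
Step 24: x=[3.9203] v=[-2.1846]
Step 25: x=[3.8132] v=[-2.1424]
Step 26: x=[3.7088] v=[-2.0883]
Step 27: x=[3.6077] v=[-2.0226]
Step 28: x=[3.5104] v=[-1.9457]
Step 29: x=[3.4175] v=[-1.8580]
Step 30: x=[3.3295] v=[-1.7599]
Step 31: x=[3.2469] v=[-1.6521]
Step 32: x=[3.1701] v=[-1.5351]
Step 33: x=[3.0996] v=[-1.4096]
Step 34: x=[3.0358] v=[-1.2762]
Step 35: x=[2.9790] v=[-1.1357]
Step 36: x=[2.9296] v=[-0.9889]
Step 37: x=[2.8878] v=[-0.8366]
Step 38: x=[2.8538] v=[-0.6797]
Step 39: x=[2.8279] v=[-0.5190]
Step 40: x=[2.8101] v=[-0.3554]
Step 41: x=[2.8006] v=[-0.1899]
Step 42: x=[2.7994] v=[-0.0233]
Step 43: x=[2.8066] v=[0.1434]
First v>=0 after going negative at step 43, time=2.1500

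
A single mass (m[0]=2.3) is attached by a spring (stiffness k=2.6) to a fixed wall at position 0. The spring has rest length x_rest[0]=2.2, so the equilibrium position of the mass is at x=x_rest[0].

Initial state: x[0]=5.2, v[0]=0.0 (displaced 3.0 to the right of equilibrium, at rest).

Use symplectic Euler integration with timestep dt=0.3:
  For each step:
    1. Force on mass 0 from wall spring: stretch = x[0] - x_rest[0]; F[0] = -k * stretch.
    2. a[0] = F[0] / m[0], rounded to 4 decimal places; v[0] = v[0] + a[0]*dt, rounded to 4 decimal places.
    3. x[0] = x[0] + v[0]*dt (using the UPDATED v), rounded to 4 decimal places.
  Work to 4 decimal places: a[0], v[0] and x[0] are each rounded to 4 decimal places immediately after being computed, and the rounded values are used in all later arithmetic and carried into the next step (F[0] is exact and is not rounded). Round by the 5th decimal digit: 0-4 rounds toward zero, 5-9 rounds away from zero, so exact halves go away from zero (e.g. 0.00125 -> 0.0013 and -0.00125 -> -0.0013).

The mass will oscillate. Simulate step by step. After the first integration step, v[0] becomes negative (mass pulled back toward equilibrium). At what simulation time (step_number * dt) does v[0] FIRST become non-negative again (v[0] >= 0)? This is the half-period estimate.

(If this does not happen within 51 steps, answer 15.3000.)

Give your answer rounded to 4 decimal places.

Answer: 3.0000

Derivation:
Step 0: x=[5.2000] v=[0.0000]
Step 1: x=[4.8948] v=[-1.0174]
Step 2: x=[4.3154] v=[-1.9313]
Step 3: x=[3.5208] v=[-2.6487]
Step 4: x=[2.5918] v=[-3.0966]
Step 5: x=[1.6230] v=[-3.2295]
Step 6: x=[0.7129] v=[-3.0338]
Step 7: x=[-0.0460] v=[-2.5295]
Step 8: x=[-0.5763] v=[-1.7678]
Step 9: x=[-0.8242] v=[-0.8263]
Step 10: x=[-0.7644] v=[0.1993]
First v>=0 after going negative at step 10, time=3.0000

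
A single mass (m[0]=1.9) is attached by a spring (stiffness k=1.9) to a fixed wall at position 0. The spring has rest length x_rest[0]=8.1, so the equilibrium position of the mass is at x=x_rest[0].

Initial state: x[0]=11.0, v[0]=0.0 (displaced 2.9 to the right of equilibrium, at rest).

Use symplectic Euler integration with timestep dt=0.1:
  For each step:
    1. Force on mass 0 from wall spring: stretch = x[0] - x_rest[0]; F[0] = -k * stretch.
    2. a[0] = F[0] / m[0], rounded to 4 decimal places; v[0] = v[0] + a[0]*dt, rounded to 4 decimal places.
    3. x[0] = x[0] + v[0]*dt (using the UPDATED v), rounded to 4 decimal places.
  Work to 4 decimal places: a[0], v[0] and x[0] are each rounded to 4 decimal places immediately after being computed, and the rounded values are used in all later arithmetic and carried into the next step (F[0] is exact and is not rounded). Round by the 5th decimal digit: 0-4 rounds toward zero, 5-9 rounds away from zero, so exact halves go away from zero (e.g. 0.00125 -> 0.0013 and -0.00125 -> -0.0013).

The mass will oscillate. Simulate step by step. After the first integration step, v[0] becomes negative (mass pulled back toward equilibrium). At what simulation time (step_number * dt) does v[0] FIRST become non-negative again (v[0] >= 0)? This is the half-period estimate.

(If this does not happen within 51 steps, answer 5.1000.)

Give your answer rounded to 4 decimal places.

Answer: 3.2000

Derivation:
Step 0: x=[11.0000] v=[0.0000]
Step 1: x=[10.9710] v=[-0.2900]
Step 2: x=[10.9133] v=[-0.5771]
Step 3: x=[10.8275] v=[-0.8584]
Step 4: x=[10.7144] v=[-1.1312]
Step 5: x=[10.5751] v=[-1.3926]
Step 6: x=[10.4111] v=[-1.6401]
Step 7: x=[10.2240] v=[-1.8712]
Step 8: x=[10.0156] v=[-2.0836]
Step 9: x=[9.7881] v=[-2.2752]
Step 10: x=[9.5437] v=[-2.4440]
Step 11: x=[9.2849] v=[-2.5884]
Step 12: x=[9.0142] v=[-2.7069]
Step 13: x=[8.7344] v=[-2.7983]
Step 14: x=[8.4482] v=[-2.8617]
Step 15: x=[8.1586] v=[-2.8965]
Step 16: x=[7.8684] v=[-2.9024]
Step 17: x=[7.5805] v=[-2.8792]
Step 18: x=[7.2978] v=[-2.8273]
Step 19: x=[7.0231] v=[-2.7471]
Step 20: x=[6.7592] v=[-2.6394]
Step 21: x=[6.5087] v=[-2.5053]
Step 22: x=[6.2741] v=[-2.3462]
Step 23: x=[6.0577] v=[-2.1636]
Step 24: x=[5.8618] v=[-1.9594]
Step 25: x=[5.6882] v=[-1.7356]
Step 26: x=[5.5388] v=[-1.4944]
Step 27: x=[5.4150] v=[-1.2383]
Step 28: x=[5.3180] v=[-0.9698]
Step 29: x=[5.2488] v=[-0.6916]
Step 30: x=[5.2082] v=[-0.4065]
Step 31: x=[5.1965] v=[-0.1173]
Step 32: x=[5.2138] v=[0.1731]
First v>=0 after going negative at step 32, time=3.2000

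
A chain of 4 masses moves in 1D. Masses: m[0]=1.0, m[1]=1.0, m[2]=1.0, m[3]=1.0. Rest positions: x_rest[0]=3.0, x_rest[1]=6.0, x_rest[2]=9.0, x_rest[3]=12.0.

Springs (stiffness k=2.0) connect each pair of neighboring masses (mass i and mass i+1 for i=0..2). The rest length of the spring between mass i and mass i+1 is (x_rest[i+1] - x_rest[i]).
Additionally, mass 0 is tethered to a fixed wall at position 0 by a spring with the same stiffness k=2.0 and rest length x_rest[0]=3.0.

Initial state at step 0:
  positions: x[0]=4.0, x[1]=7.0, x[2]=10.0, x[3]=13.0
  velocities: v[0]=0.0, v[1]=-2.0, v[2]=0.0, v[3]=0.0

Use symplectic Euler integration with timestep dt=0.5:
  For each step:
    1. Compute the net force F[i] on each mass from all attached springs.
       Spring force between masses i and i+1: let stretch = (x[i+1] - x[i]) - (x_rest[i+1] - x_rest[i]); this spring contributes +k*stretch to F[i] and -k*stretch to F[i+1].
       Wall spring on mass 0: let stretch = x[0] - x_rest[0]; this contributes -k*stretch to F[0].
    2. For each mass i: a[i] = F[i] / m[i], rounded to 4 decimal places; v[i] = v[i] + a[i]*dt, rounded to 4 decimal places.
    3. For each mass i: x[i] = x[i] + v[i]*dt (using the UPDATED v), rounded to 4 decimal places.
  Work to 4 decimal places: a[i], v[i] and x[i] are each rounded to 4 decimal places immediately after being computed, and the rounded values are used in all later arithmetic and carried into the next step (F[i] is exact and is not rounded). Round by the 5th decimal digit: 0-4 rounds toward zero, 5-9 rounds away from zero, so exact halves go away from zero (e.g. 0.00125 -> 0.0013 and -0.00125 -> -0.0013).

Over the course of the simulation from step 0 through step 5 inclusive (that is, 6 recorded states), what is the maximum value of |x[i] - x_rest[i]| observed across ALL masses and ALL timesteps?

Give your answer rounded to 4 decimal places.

Step 0: x=[4.0000 7.0000 10.0000 13.0000] v=[0.0000 -2.0000 0.0000 0.0000]
Step 1: x=[3.5000 6.0000 10.0000 13.0000] v=[-1.0000 -2.0000 0.0000 0.0000]
Step 2: x=[2.5000 5.7500 9.5000 13.0000] v=[-2.0000 -0.5000 -1.0000 0.0000]
Step 3: x=[1.8750 5.7500 8.8750 12.7500] v=[-1.2500 0.0000 -1.2500 -0.5000]
Step 4: x=[2.2500 5.3750 8.6250 12.0625] v=[0.7500 -0.7500 -0.5000 -1.3750]
Step 5: x=[3.0625 5.0625 8.4688 11.1563] v=[1.6250 -0.6250 -0.3125 -1.8125]
Max displacement = 1.1250

Answer: 1.1250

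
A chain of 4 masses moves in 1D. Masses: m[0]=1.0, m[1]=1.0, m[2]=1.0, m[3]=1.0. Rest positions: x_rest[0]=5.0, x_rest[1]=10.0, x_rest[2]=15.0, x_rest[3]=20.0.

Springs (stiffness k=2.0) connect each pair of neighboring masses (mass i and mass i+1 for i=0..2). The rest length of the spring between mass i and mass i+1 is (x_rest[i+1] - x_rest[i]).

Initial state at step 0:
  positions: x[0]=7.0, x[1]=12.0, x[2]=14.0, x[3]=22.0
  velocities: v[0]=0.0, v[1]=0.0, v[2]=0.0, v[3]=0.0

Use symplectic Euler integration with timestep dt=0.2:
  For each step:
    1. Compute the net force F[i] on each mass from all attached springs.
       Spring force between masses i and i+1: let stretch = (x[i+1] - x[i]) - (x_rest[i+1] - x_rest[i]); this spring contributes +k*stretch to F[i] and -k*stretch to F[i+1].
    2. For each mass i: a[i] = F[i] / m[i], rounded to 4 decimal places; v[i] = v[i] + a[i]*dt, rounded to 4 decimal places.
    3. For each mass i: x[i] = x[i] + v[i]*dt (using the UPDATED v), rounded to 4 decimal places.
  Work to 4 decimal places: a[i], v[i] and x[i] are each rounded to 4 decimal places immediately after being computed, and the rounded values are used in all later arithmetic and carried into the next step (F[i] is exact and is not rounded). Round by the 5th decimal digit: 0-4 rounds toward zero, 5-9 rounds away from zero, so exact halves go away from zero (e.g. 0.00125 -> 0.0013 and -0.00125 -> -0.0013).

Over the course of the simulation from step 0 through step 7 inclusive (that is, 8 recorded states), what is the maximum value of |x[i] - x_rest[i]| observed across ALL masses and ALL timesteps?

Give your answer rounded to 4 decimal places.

Step 0: x=[7.0000 12.0000 14.0000 22.0000] v=[0.0000 0.0000 0.0000 0.0000]
Step 1: x=[7.0000 11.7600 14.4800 21.7600] v=[0.0000 -1.2000 2.4000 -1.2000]
Step 2: x=[6.9808 11.3568 15.3248 21.3376] v=[-0.0960 -2.0160 4.2240 -2.1120]
Step 3: x=[6.9117 10.9210 16.3332 20.8342] v=[-0.3456 -2.1792 5.0419 -2.5171]
Step 4: x=[6.7633 10.5974 17.2687 20.3707] v=[-0.7419 -1.6180 4.6774 -2.3175]
Step 5: x=[6.5216 10.5008 17.9186 20.0590] v=[-1.2083 -0.4831 3.2497 -1.5583]
Step 6: x=[6.1983 10.6793 18.1463 19.9761] v=[-1.6166 0.8923 1.1387 -0.4145]
Step 7: x=[5.8335 11.0966 17.9231 20.1468] v=[-1.8242 2.0867 -1.1162 0.8536]
Max displacement = 3.1463

Answer: 3.1463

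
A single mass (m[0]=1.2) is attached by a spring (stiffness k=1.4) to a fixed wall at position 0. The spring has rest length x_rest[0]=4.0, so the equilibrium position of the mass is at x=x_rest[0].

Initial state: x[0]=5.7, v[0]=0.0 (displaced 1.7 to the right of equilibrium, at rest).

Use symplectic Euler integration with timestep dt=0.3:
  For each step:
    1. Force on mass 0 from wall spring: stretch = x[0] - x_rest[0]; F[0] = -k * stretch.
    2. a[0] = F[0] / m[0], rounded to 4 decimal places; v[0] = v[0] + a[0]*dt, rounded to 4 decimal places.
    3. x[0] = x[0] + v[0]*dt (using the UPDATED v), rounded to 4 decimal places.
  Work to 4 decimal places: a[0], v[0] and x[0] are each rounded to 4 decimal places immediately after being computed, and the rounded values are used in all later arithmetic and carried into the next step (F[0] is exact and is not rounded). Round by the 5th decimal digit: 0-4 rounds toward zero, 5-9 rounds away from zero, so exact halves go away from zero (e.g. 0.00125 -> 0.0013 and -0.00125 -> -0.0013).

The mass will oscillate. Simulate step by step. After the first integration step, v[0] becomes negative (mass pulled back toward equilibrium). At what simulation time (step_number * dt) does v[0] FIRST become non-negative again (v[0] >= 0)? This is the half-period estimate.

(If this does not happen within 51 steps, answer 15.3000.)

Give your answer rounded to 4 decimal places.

Step 0: x=[5.7000] v=[0.0000]
Step 1: x=[5.5215] v=[-0.5950]
Step 2: x=[5.1833] v=[-1.1275]
Step 3: x=[4.7208] v=[-1.5417]
Step 4: x=[4.1826] v=[-1.7940]
Step 5: x=[3.6252] v=[-1.8579]
Step 6: x=[3.1072] v=[-1.7267]
Step 7: x=[2.6829] v=[-1.4142]
Step 8: x=[2.3969] v=[-0.9532]
Step 9: x=[2.2793] v=[-0.3921]
Step 10: x=[2.3424] v=[0.2102]
First v>=0 after going negative at step 10, time=3.0000

Answer: 3.0000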